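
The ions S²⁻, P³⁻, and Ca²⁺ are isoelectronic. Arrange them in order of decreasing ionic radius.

P³⁻ > S²⁻ > Ca²⁺

All of these have 18 electrons, so size is governed by nuclear charge alone: the more protons, the stronger the pull on the same electron cloud, and the smaller the ion.
Nuclear charges: Ca²⁺ (Z=20), S²⁻ (Z=16), P³⁻ (Z=15).
Largest to smallest: P³⁻ > S²⁻ > Ca²⁺.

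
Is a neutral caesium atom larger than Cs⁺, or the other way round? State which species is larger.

Cs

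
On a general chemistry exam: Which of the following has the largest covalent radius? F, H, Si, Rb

H is in period 1, group 1; F is in period 2, group 17; Si is in period 3, group 14; Rb is in period 5, group 1.
Atomic radius shrinks across a period as nuclear charge pulls the same shell inward, and grows down a group as new shells are added.
Here both period and group differ, so the two effects have to be weighed against each other.
F > H: period and group pull opposite ways; the down-group shift dominates (64 vs 32 pm).
Si > F: both effects reinforce here, so Si is clearly the larger of the two.
Rb > Si: relative to Si, both the across-period and down-group shifts push Rb's atomic radius up.
Tabulated atomic radius (pm): H 32, F 64, Si 116, Rb 210.
The largest covalent radius among these belongs to Rb.

Rb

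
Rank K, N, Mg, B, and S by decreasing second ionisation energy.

Consider each +1 ion: K⁺ is the bare [Ar] core; N⁺ still has 4 valence electrons; Mg⁺ still has 1 valence electron; B⁺ still has 2 valence electrons; S⁺ still has 5 valence electrons.
Breaking into a closed-shell core is much more expensive than removing a leftover valence electron — K has the largest IE_2 here.
Valence configurations: N⁺ [He]2s²2p², Mg⁺ [Ne]3s¹, B⁺ [He]2s², S⁺ [Ne]3s²3p³.
The numbers (kJ/mol): K 3052, N 2856, Mg 1451, B 2427, S 2252.
Putting it together, IE_2: Mg < S < B < N < K.

K, N, B, S, Mg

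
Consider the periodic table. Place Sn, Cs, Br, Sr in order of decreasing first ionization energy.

Br > Sn > Sr > Cs

Br is in period 4, group 17; Sr is in period 5, group 2; Sn is in period 5, group 14; Cs is in period 6, group 1.
First ionization energy rises across a period (greater Z_eff holds electrons more tightly) and falls down a group (valence electrons are farther from the nucleus).
Neither a single period nor a single group — weigh both effects.
Sr > Cs: both effects reinforce here, so Sr is clearly the higher of the two.
Sn > Sr: Sn lies to the right of Sr in period 5, so the across-period effect alone puts Sn higher.
Br > Sn: relative to Sn, both the across-period and down-group shifts push Br's first ionization energy up.
Approximate values (kJ/mol): Br 1140, Sr 550, Sn 709, Cs 376.
So from highest to lowest: Br > Sn > Sr > Cs.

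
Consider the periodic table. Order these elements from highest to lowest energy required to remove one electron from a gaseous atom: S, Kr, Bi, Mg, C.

Across a period the outer electron is held more tightly (higher IE₁); down a group it sits in a higher shell, more shielded, and comes off more easily.
These span different periods and groups, so the two trends combine.
Mg > Bi: the two effects oppose for this pair; the down-group effect wins (738 vs 703 kJ/mol).
S > Mg: both are in period 3; the period trend gives S the larger value.
C > S: the two effects oppose for this pair; the down-group effect wins (1086 vs 1000 kJ/mol).
Kr > C: the two effects oppose for this pair; the across-period effect wins (1351 vs 1086 kJ/mol).
For reference (kJ/mol): C 1086, Mg 738, S 1000, Kr 1351, Bi 703.
So from highest to lowest: Kr > C > S > Mg > Bi.

Kr > C > S > Mg > Bi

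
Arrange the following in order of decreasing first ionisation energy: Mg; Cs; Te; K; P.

P > Te > Mg > K > Cs

Across a period the outer electron is held more tightly (higher IE₁); down a group it sits in a higher shell, more shielded, and comes off more easily.
Here both period and group differ, so the two effects have to be weighed against each other.
K > Cs: K sits above Cs in group 1, so the down-group effect alone puts K higher.
Mg > K: relative to K, both the across-period and down-group shifts push Mg's first ionization energy up.
Te > Mg: the two effects oppose for this pair; the across-period effect wins (869 vs 738 kJ/mol).
P > Te: the two effects oppose for this pair; the down-group effect wins (1012 vs 869 kJ/mol).
Approximate values (kJ/mol): Mg 738, P 1012, K 419, Te 869, Cs 376.
So from highest to lowest: P > Te > Mg > K > Cs.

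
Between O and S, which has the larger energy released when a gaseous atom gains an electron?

S

O is in period 2, group 16; S is in period 3, group 16.
Adding an electron releases more energy for atoms nearer the top right (short of the noble gases).
All are in group 16; the group trend (electron affinity increases up the group) applies, with the exception below.
Note the exception: S has a higher electron affinity than O, contrary to the simple trend — the compact 2p subshell of O repels the added electron more than S's larger 3p does.
Tabulated electron affinity (kJ/mol): O 141, S 200.
So S has the larger energy released when a gaseous atom gains an electron (S > O).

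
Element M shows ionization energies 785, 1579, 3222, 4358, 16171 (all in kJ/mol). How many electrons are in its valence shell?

4

Look for the largest jump between consecutive ionization energies: IE5/IE4 ≈ 3.7, far larger than any earlier ratio.
That jump marks the point where a core electron is being removed. So the atom has 4 valence electrons.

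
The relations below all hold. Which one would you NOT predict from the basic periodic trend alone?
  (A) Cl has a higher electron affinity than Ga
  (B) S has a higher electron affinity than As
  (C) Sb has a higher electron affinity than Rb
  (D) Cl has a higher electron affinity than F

(D)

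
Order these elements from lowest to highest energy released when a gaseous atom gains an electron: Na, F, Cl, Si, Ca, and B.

Adding an electron releases more energy for atoms nearer the top right (short of the noble gases).
Neither a single period nor a single group — weigh both effects.
B > Ca: both effects reinforce here, so B is clearly the higher of the two.
Na > B: this pair runs against the simple trend — see the exception note.
Si > Na: Si lies to the right of Na in period 3, so the across-period effect alone puts Si higher.
F > Si: both effects reinforce here, so F is clearly the higher of the two.
Cl > F: this pair runs against the simple trend — see the exception note.
Note the exception: Na has a higher electron affinity than B, contrary to the simple trend — B's ns²np¹ configuration gives only a small electron affinity — the sparsely filled np subshell binds an added electron weakly.
Note the exception: Cl has a higher electron affinity than F, contrary to the simple trend — F's small 2p subshell makes the incoming electron feel strong e⁻–e⁻ repulsion, so Cl actually releases more energy on gaining an electron.
Approximate values (kJ/mol): B 27, F 328, Na 53, Si 134, Cl 349, Ca 2.
So from lowest to highest: Ca < B < Na < Si < F < Cl.

Ca < B < Na < Si < F < Cl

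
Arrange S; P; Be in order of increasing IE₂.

Be < P < S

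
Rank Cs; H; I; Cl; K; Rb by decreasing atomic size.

Radius decreases left→right (rising Z_eff, same n) and increases top→bottom (higher n).
Neither a single period nor a single group — weigh both effects.
Cl > H: the two effects oppose for this pair; the down-group effect wins (99 vs 32 pm).
I > Cl: I sits below Cl in group 17, so the down-group effect alone puts I larger.
K > I: the two effects oppose for this pair; the across-period effect wins (196 vs 133 pm).
Rb > K: they share group 1; the group trend gives Rb the larger value.
Cs > Rb: Cs sits below Rb in group 1, so the down-group effect alone puts Cs larger.
Tabulated atomic radius (pm): H 32, Cl 99, K 196, Rb 210, I 133, Cs 232.
So from largest to smallest: Cs > Rb > K > I > Cl > H.

Cs, Rb, K, I, Cl, H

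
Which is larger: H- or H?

H-

Forming H- adds 1 electron to H. More electron–electron repulsion in the same shell, with unchanged nuclear charge, lets the cloud expand.
An anion is larger than its parent atom: H- > H.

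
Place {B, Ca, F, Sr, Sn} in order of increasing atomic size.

B is in period 2, group 13; F is in period 2, group 17; Ca is in period 4, group 2; Sr is in period 5, group 2; Sn is in period 5, group 14.
Radius decreases left→right (rising Z_eff, same n) and increases top→bottom (higher n).
These span different periods and groups, so the two trends combine.
B > F: B lies to the left of F in period 2, so the across-period effect alone puts B larger.
Sn > B: period and group pull opposite ways; the down-group shift dominates (140 vs 85 pm).
Ca > Sn: period and group pull opposite ways; the across-period shift dominates (171 vs 140 pm).
Sr > Ca: they share group 2; the group trend gives Sr the larger value.
For reference (pm): B 85, F 64, Ca 171, Sr 185, Sn 140.
So from smallest to largest: F < B < Sn < Ca < Sr.

F < B < Sn < Ca < Sr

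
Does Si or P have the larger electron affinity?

Si is in period 3, group 14; P is in period 3, group 15.
Electron affinity generally becomes more exothermic across a period toward the halogens and less exothermic down a group.
All lie in period 3; the across-period trend (electron affinity increases left to right) applies, with the exception below.
Note the exception: Si has a higher electron affinity than P, contrary to the simple trend — adding an electron to P's half-filled 3p³ is unfavourable, so Si (3p²) has the more exothermic EA.
Tabulated electron affinity (kJ/mol): Si 134, P 72.
So Si has the larger electron affinity (Si > P).

Si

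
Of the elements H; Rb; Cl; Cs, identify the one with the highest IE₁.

H

H is in period 1, group 1; Cl is in period 3, group 17; Rb is in period 5, group 1; Cs is in period 6, group 1.
Removing the outermost electron gets harder across a period and easier down a group.
Neither a single period nor a single group — weigh both effects.
Rb > Cs: Rb sits above Cs in group 1, so the down-group effect alone puts Rb higher.
Cl > Rb: relative to Rb, both the across-period and down-group shifts push Cl's first ionization energy up.
H > Cl: the two effects oppose for this pair; the down-group effect wins (1312 vs 1251 kJ/mol).
Approximate values (kJ/mol): H 1312, Cl 1251, Rb 403, Cs 376.
The highest IE₁ among these belongs to H.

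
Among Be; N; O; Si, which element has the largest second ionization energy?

O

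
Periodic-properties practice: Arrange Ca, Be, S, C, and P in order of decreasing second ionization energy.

The second ionization energy removes an electron from the +1 ion. For each element: Ca⁺ still has 1 valence electron; Be⁺ still has 1 valence electron; S⁺ still has 5 valence electrons; C⁺ still has 3 valence electrons; P⁺ still has 4 valence electrons.
All are still removing valence electrons, so compare the +1 ions as you would atoms: IE_2 generally rises across a period (higher Z_eff) and falls down a group (larger shell), subject to the usual subshell exceptions.
Valence configurations: Ca⁺ [Ar]4s¹, Be⁺ [He]2s¹, S⁺ [Ne]3s²3p³, C⁺ [He]2s²2p¹, P⁺ [Ne]3s²3p².
Tabulated IE_2 (kJ/mol): Ca 1145, Be 1757, S 2252, C 2353, P 1907.
Putting it together, IE_2: Ca < Be < P < S < C.

C, S, P, Be, Ca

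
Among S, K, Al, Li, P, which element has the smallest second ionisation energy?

Al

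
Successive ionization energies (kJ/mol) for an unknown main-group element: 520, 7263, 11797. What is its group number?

Look for the largest jump between consecutive ionization energies: IE2/IE1 ≈ 14.0, far larger than any earlier ratio.
That jump marks the point where a core electron is being removed. So the atom has 1 valence electron.
A main-group element with 1 valence electron is in group 1.

Group 1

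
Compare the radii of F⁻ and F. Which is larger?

Forming F⁻ adds 1 electron to F. More electron–electron repulsion in the same shell, with unchanged nuclear charge, lets the cloud expand.
An anion is larger than its parent atom: F⁻ > F.

F⁻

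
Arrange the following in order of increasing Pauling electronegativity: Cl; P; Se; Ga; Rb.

P is in period 3, group 15; Cl is in period 3, group 17; Ga is in period 4, group 13; Se is in period 4, group 16; Rb is in period 5, group 1.
EN rises left→right (higher Z_eff, smaller atoms) and falls top→bottom (larger, more shielded atoms).
These span different periods and groups, so the two trends combine.
Ga > Rb: both effects reinforce here, so Ga is clearly the higher of the two.
P > Ga: both effects reinforce here, so P is clearly the higher of the two.
Se > P: the two effects oppose for this pair; the across-period effect wins (2.55 vs 2.19).
Cl > Se: both effects reinforce here, so Cl is clearly the higher of the two.
For reference (Pauling): P 2.19, Cl 3.16, Ga 1.81, Se 2.55, Rb 0.82.
So from lowest to highest: Rb < Ga < P < Se < Cl.

Rb < Ga < P < Se < Cl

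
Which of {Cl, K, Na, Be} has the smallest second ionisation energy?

Be

The second ionization energy removes an electron from the +1 ion. For each element: Cl⁺ still has 6 valence electrons; K⁺ is the bare [Ar] core; Na⁺ is the bare [Ne] core; Be⁺ still has 1 valence electron.
Breaking into a closed-shell core is much more expensive than removing a leftover valence electron — K and Na have the largest IE_2 here.
Valence configurations: Cl⁺ [Ne]3s²3p⁴, Be⁺ [He]2s¹.
Tabulated IE_2 (kJ/mol): Cl 2298, K 3052, Na 4562, Be 1757.
Putting it together, IE_2: Be < Cl < K < Na.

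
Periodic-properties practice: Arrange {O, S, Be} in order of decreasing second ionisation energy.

The second ionization energy removes an electron from the +1 ion. For each element: O⁺ still has 5 valence electrons; S⁺ still has 5 valence electrons; Be⁺ still has 1 valence electron.
All are still removing valence electrons, so compare the +1 ions as you would atoms: IE_2 generally rises across a period (higher Z_eff) and falls down a group (larger shell), subject to the usual subshell exceptions.
Valence configurations: O⁺ [He]2s²2p³, S⁺ [Ne]3s²3p³, Be⁺ [He]2s¹.
The numbers (kJ/mol): O 3388, S 2252, Be 1757.
Overall IE_2 order: Be < S < O.

O, S, Be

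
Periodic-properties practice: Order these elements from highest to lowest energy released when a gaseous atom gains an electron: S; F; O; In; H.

H is in period 1, group 1; O is in period 2, group 16; F is in period 2, group 17; S is in period 3, group 16; In is in period 5, group 13.
Atoms with high Z_eff and room in the valence shell (especially the halogens) have the most exothermic electron affinities.
Neither a single period nor a single group — weigh both effects.
H > In: period and group pull opposite ways; the down-group shift dominates (73 vs 29 kJ/mol).
O > H: the two effects oppose for this pair; the across-period effect wins (141 vs 73 kJ/mol).
S > O: this pair runs against the simple trend — see the exception note.
F > S: both effects reinforce here, so F is clearly the higher of the two.
Note the exception: S has a higher electron affinity than O, contrary to the simple trend — the compact 2p subshell of O repels the added electron more than S's larger 3p does.
Tabulated electron affinity (kJ/mol): H 73, O 141, F 328, S 200, In 29.
So from highest to lowest: F > S > O > H > In.

F, S, O, H, In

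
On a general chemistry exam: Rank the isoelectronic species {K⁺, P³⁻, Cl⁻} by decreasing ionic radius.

P³⁻ > Cl⁻ > K⁺

All of these have 18 electrons, so size is governed by nuclear charge alone: the more protons, the stronger the pull on the same electron cloud, and the smaller the ion.
Nuclear charges: K⁺ (Z=19), Cl⁻ (Z=17), P³⁻ (Z=15).
Largest to smallest: P³⁻ > Cl⁻ > K⁺.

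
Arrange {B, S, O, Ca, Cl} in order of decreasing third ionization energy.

After 2 electrons have been removed, what remains? B²⁺ still has 1 valence electron; S²⁺ still has 4 valence electrons; O²⁺ still has 4 valence electrons; Ca²⁺ is the bare [Ar] core; Cl²⁺ still has 5 valence electrons.
Usually core removal costs more than valence removal, but here the competition is close: a tightly held n=2 valence electron can cost more to remove than an n=3 core electron, so the actual values have to decide it.
Valence configurations: B²⁺ [He]2s¹, S²⁺ [Ne]3s²3p², O²⁺ [He]2s²2p², Cl²⁺ [Ne]3s²3p³.
Tabulated IE_3 (kJ/mol): B 3660, S 3357, O 5300, Ca 4912, Cl 3822.
So the third ionization energies run S < B < Cl < Ca < O.

O > Ca > Cl > B > S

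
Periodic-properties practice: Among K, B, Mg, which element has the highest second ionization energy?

K

After 1 electron has been removed, what remains? K⁺ is the bare [Ar] core; B⁺ still has 2 valence electrons; Mg⁺ still has 1 valence electron.
Core electrons are held far more tightly than valence electrons, so K tops the IE_2 order.
Valence configurations: B⁺ [He]2s², Mg⁺ [Ne]3s¹.
The numbers (kJ/mol): K 3052, B 2427, Mg 1451.
Putting it together, IE_2: Mg < B < K.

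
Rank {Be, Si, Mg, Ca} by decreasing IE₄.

The fourth ionization energy removes an electron from the +3 ion. For each element: Be³⁺ is already 1 electron into the core; Si³⁺ still has 1 valence electron; Mg³⁺ is already 1 electron into the core; Ca³⁺ is already 1 electron into the core.
Core electrons are held far more tightly than valence electrons, so Ca, Mg and Be top the IE_4 order.
Approximate IE_4 values (kJ/mol): Be 21007, Si 4356, Mg 10543, Ca 6491.
So the fourth ionization energies run Si < Ca < Mg < Be.

Be, Mg, Ca, Si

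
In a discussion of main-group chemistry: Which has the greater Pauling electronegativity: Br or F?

F is in period 2, group 17; Br is in period 4, group 17.
Electronegativity increases across a period and decreases down a group, tracking effective nuclear charge and atomic size.
All are in group 17, so electronegativity increases up the group.
So F has the greater Pauling electronegativity (F > Br).

F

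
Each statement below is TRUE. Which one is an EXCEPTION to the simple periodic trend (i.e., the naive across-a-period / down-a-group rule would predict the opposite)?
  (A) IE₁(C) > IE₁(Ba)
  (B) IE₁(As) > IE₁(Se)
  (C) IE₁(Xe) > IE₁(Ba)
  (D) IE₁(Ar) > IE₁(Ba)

The general trend: IE₁ increases across a period and decreases down a group.
(A) C (period 2, group 14) vs Ba (period 6, group 2): the stated order agrees with the simple trend.
(B) As (period 4, group 15) vs Se (period 4, group 16): the stated order contradicts the simple trend.
(C) Xe (period 5, group 18) vs Ba (period 6, group 2): the stated order agrees with the simple trend.
(D) Ar (period 3, group 18) vs Ba (period 6, group 2): the stated order agrees with the simple trend.
The exception is (B): Se (4p⁴) ionizes more easily than half-filled As (4p³).

(B)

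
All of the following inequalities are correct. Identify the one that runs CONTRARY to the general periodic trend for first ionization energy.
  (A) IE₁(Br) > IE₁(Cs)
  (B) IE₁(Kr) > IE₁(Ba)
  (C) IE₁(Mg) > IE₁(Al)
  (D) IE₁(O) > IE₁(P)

(C)

The general trend: first ionization energy increases across a period and decreases down a group.
(A) Br (period 4, group 17) vs Cs (period 6, group 1): the stated order agrees with the simple trend.
(B) Kr (period 4, group 18) vs Ba (period 6, group 2): the stated order agrees with the simple trend.
(C) Mg (period 3, group 2) vs Al (period 3, group 13): the stated order contradicts the simple trend.
(D) O (period 2, group 16) vs P (period 3, group 15): the stated order agrees with the simple trend.
The exception is (C): Al's single 3p electron is easier to remove than one from Mg's filled 3s².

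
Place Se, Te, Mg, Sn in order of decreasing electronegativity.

Se > Te > Sn > Mg

Mg is in period 3, group 2; Se is in period 4, group 16; Sn is in period 5, group 14; Te is in period 5, group 16.
Atoms toward the upper right of the periodic table pull bonding electrons most strongly.
Neither a single period nor a single group — weigh both effects.
Sn > Mg: the two effects oppose for this pair; the across-period effect wins (1.96 vs 1.31).
Te > Sn: both are in period 5; the period trend gives Te the larger value.
Se > Te: Se sits above Te in group 16, so the down-group effect alone puts Se higher.
For reference (Pauling): Mg 1.31, Se 2.55, Sn 1.96, Te 2.10.
So from highest to lowest: Se > Te > Sn > Mg.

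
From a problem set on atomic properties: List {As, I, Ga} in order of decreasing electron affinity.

Ga is in period 4, group 13; As is in period 4, group 15; I is in period 5, group 17.
Atoms with high Z_eff and room in the valence shell (especially the halogens) have the most exothermic electron affinities.
Here both period and group differ, so the two effects have to be weighed against each other.
As > Ga: both are in period 4; the period trend gives As the larger value.
I > As: the two effects oppose for this pair; the across-period effect wins (295 vs 78 kJ/mol).
Tabulated electron affinity (kJ/mol): Ga 29, As 78, I 295.
So from highest to lowest: I > As > Ga.

I > As > Ga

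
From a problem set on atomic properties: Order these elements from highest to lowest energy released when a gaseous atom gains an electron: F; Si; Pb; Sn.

F, Si, Sn, Pb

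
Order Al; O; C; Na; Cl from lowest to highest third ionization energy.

Al < Cl < C < O < Na

Consider each +2 ion: Al²⁺ still has 1 valence electron; O²⁺ still has 4 valence electrons; C²⁺ still has 2 valence electrons; Na²⁺ is already 1 electron into the core; Cl²⁺ still has 5 valence electrons.
Breaking into a closed-shell core is much more expensive than removing a leftover valence electron — Na has the largest IE_3 here.
Valence configurations: Al²⁺ [Ne]3s¹, O²⁺ [He]2s²2p², C²⁺ [He]2s², Cl²⁺ [Ne]3s²3p³.
The numbers (kJ/mol): Al 2745, O 5300, C 4620, Na 6910, Cl 3822.
Hence IE_3: Al < Cl < C < O < Na.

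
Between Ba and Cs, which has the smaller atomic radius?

Ba

Cs is in period 6, group 1; Ba is in period 6, group 2.
Atomic radius shrinks across a period as nuclear charge pulls the same shell inward, and grows down a group as new shells are added.
All lie in period 6, so atomic radius increases right to left.
So Ba has the smaller atomic radius (Ba < Cs).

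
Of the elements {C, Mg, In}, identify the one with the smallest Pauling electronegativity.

C is in period 2, group 14; Mg is in period 3, group 2; In is in period 5, group 13.
Atoms toward the upper right of the periodic table pull bonding electrons most strongly.
These span different periods and groups, so the two trends combine.
In > Mg: the two effects oppose for this pair; the across-period effect wins (1.78 vs 1.31).
C > In: relative to In, both the across-period and down-group shifts push C's electronegativity up.
For reference (Pauling): C 2.55, Mg 1.31, In 1.78.
The smallest Pauling electronegativity among these belongs to Mg.

Mg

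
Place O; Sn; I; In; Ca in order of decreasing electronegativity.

O, I, Sn, In, Ca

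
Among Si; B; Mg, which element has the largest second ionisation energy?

Consider each +1 ion: Si⁺ still has 3 valence electrons; B⁺ still has 2 valence electrons; Mg⁺ still has 1 valence electron.
All are still removing valence electrons, so compare the +1 ions as you would atoms: IE_2 generally rises across a period (higher Z_eff) and falls down a group (larger shell), subject to the usual subshell exceptions.
Valence configurations: Si⁺ [Ne]3s²3p¹, B⁺ [He]2s², Mg⁺ [Ne]3s¹.
The numbers (kJ/mol): Si 1577, B 2427, Mg 1451.
Overall IE_2 order: Mg < Si < B.

B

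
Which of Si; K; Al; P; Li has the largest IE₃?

IE_3 is the cost of taking one more electron from the +2 cation: Si²⁺ still has 2 valence electrons; K²⁺ is already 1 electron into the core; Al²⁺ still has 1 valence electron; P²⁺ still has 3 valence electrons; Li²⁺ is already 1 electron into the core.
Breaking into a closed-shell core is much more expensive than removing a leftover valence electron — K and Li have the largest IE_3 here.
Valence configurations: Si²⁺ [Ne]3s², Al²⁺ [Ne]3s¹, P²⁺ [Ne]3s²3p¹.
P²⁺ loses a lone 3p electron whereas Si²⁺ must break into a filled 3s² pair, so IE_3(Si) > IE_3(P) even though P has the higher nuclear charge.
Tabulated IE_3 (kJ/mol): Si 3232, K 4420, Al 2745, P 2914, Li 11815.
Putting it together, IE_3: Al < P < Si < K < Li.

Li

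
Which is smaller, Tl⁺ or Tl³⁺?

Tl³⁺

Both ions have Z = 81 protons, but Tl³⁺ has lost more electrons, so its remaining electrons feel a larger effective nuclear charge per electron and are pulled in more tightly.
Higher positive charge → smaller ion, so Tl⁺ > Tl³⁺.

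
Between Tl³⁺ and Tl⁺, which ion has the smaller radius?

Tl³⁺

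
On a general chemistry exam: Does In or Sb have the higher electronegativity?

Sb

In is in period 5, group 13; Sb is in period 5, group 15.
Smaller atoms with higher effective nuclear charge are more electronegative.
All lie in period 5, so electronegativity increases left to right.
So Sb has the higher electronegativity (Sb > In).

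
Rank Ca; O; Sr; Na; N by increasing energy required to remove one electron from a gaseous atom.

N is in period 2, group 15; O is in period 2, group 16; Na is in period 3, group 1; Ca is in period 4, group 2; Sr is in period 5, group 2.
Removing the outermost electron gets harder across a period and easier down a group.
Here both period and group differ, so the two effects have to be weighed against each other.
Sr > Na: the two effects oppose for this pair; the across-period effect wins (550 vs 496 kJ/mol).
Ca > Sr: they share group 2; the group trend gives Ca the larger value.
O > Ca: relative to Ca, both the across-period and down-group shifts push O's first ionization energy up.
N > O: this pair runs against the simple trend — see the exception note.
Note the exception: N has a higher first ionization energy than O, contrary to the simple trend — pairing an electron in O's 2p⁴ costs repulsion energy, so O ionizes more easily than half-filled N (2p³).
For reference (kJ/mol): N 1402, O 1314, Na 496, Ca 590, Sr 550.
So from lowest to highest: Na < Sr < Ca < O < N.

Na, Sr, Ca, O, N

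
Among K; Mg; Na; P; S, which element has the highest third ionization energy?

Mg

Consider each +2 ion: K²⁺ is already 1 electron into the core; Mg²⁺ is the bare [Ne] core; Na²⁺ is already 1 electron into the core; P²⁺ still has 3 valence electrons; S²⁺ still has 4 valence electrons.
Pulling an electron out of a noble-gas core costs far more than removing a remaining valence electron, so K, Na and Mg sit at the high end of IE_3.
Valence configurations: P²⁺ [Ne]3s²3p¹, S²⁺ [Ne]3s²3p².
Tabulated IE_3 (kJ/mol): K 4420, Mg 7733, Na 6910, P 2914, S 3357.
Putting it together, IE_3: P < S < K < Na < Mg.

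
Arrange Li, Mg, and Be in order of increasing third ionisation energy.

Mg < Li < Be

IE_3 is the cost of taking one more electron from the +2 cation: Li²⁺ is already 1 electron into the core; Mg²⁺ is the bare [Ne] core; Be²⁺ is the bare [He] core.
All of these are removing an electron from a noble-gas core or deeper; the smaller core (lower principal quantum number) is held far more tightly, and within a period the higher nuclear charge binds the same core more tightly.
The numbers (kJ/mol): Li 11815, Mg 7733, Be 14849.
Overall IE_3 order: Mg < Li < Be.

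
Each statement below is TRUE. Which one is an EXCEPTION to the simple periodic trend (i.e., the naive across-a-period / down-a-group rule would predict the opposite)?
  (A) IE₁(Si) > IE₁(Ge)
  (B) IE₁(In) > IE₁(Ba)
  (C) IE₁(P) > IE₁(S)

The general trend: first ionization energy increases across a period and decreases down a group.
(A) Si (period 3, group 14) vs Ge (period 4, group 14): the stated order agrees with the simple trend.
(B) In (period 5, group 13) vs Ba (period 6, group 2): the stated order agrees with the simple trend.
(C) P (period 3, group 15) vs S (period 3, group 16): the stated order contradicts the simple trend.
The exception is (C): S (3p⁴) ionizes more easily than half-filled P (3p³) because the paired 3p electron in S is pushed out by e⁻–e⁻ repulsion.

(C)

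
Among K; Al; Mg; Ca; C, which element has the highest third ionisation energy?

Consider each +2 ion: K²⁺ is already 1 electron into the core; Al²⁺ still has 1 valence electron; Mg²⁺ is the bare [Ne] core; Ca²⁺ is the bare [Ar] core; C²⁺ still has 2 valence electrons.
Usually core removal costs more than valence removal, but here the competition is close: a tightly held n=2 valence electron can cost more to remove than an n=3 core electron, so the actual values have to decide it.
Valence configurations: Al²⁺ [Ne]3s¹, C²⁺ [He]2s².
Tabulated IE_3 (kJ/mol): K 4420, Al 2745, Mg 7733, Ca 4912, C 4620.
Hence IE_3: Al < K < C < Ca < Mg.

Mg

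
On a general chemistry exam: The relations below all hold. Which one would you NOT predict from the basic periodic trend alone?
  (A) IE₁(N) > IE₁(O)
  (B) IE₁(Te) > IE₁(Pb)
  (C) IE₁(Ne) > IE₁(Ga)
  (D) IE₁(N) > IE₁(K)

(A)

The general trend: first ionization energy increases across a period and decreases down a group.
(A) N (period 2, group 15) vs O (period 2, group 16): the stated order contradicts the simple trend.
(B) Te (period 5, group 16) vs Pb (period 6, group 14): the stated order agrees with the simple trend.
(C) Ne (period 2, group 18) vs Ga (period 4, group 13): the stated order agrees with the simple trend.
(D) N (period 2, group 15) vs K (period 4, group 1): the stated order agrees with the simple trend.
The exception is (A): pairing an electron in O's 2p⁴ costs repulsion energy, so O ionizes more easily than half-filled N (2p³).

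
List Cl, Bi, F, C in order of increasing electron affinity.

Bi < C < F < Cl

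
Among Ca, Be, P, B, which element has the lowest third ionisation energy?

Consider each +2 ion: Ca²⁺ is the bare [Ar] core; Be²⁺ is the bare [He] core; P²⁺ still has 3 valence electrons; B²⁺ still has 1 valence electron.
Pulling an electron out of a noble-gas core costs far more than removing a remaining valence electron, so Ca and Be sit at the high end of IE_3.
Valence configurations: P²⁺ [Ne]3s²3p¹, B²⁺ [He]2s¹.
Tabulated IE_3 (kJ/mol): Ca 4912, Be 14849, P 2914, B 3660.
Putting it together, IE_3: P < B < Ca < Be.

P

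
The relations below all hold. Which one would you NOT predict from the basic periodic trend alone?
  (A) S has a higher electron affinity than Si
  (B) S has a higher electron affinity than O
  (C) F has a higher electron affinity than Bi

The general trend: electron affinity increases across a period and decreases down a group.
(A) S (period 3, group 16) vs Si (period 3, group 14): the stated order agrees with the simple trend.
(B) S (period 3, group 16) vs O (period 2, group 16): the stated order contradicts the simple trend.
(C) F (period 2, group 17) vs Bi (period 6, group 15): the stated order agrees with the simple trend.
The exception is (B): the compact 2p subshell of O repels the added electron more than S's larger 3p does.

(B)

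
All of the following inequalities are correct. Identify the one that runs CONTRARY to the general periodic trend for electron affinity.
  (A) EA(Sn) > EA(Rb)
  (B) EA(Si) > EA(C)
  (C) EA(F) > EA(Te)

The general trend: electron affinity increases across a period and decreases down a group.
(A) Sn (period 5, group 14) vs Rb (period 5, group 1): the stated order agrees with the simple trend.
(B) Si (period 3, group 14) vs C (period 2, group 14): the stated order contradicts the simple trend.
(C) F (period 2, group 17) vs Te (period 5, group 16): the stated order agrees with the simple trend.
The exception is (B): Si's larger, more diffuse 3p orbitals accept an added electron slightly more readily than C's compact 2p.

(B)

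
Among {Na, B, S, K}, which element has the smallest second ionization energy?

IE_2 is the cost of taking one more electron from the +1 cation: Na⁺ is the bare [Ne] core; B⁺ still has 2 valence electrons; S⁺ still has 5 valence electrons; K⁺ is the bare [Ar] core.
Core electrons are held far more tightly than valence electrons, so K and Na top the IE_2 order.
Valence configurations: B⁺ [He]2s², S⁺ [Ne]3s²3p³.
Tabulated IE_2 (kJ/mol): Na 4562, B 2427, S 2252, K 3052.
Hence IE_2: S < B < K < Na.

S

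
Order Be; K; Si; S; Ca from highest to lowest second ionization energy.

K, S, Be, Si, Ca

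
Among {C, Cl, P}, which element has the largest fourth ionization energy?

Consider each +3 ion: C³⁺ still has 1 valence electron; Cl³⁺ still has 4 valence electrons; P³⁺ still has 2 valence electrons.
All are still removing valence electrons, so compare the +3 ions as you would atoms: IE_4 generally rises across a period (higher Z_eff) and falls down a group (larger shell), subject to the usual subshell exceptions.
Valence configurations: C³⁺ [He]2s¹, Cl³⁺ [Ne]3s²3p², P³⁺ [Ne]3s².
Approximate IE_4 values (kJ/mol): C 6223, Cl 5159, P 4964.
So the fourth ionization energies run P < Cl < C.

C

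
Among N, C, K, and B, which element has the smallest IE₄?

IE_4 is the cost of taking one more electron from the +3 cation: N³⁺ still has 2 valence electrons; C³⁺ still has 1 valence electron; K³⁺ is already 2 electrons into the core; B³⁺ is the bare [He] core.
Usually core removal costs more than valence removal, but here the competition is close: a tightly held n=2 valence electron can cost more to remove than an n=3 core electron, so the actual values have to decide it.
Valence configurations: N³⁺ [He]2s², C³⁺ [He]2s¹.
The numbers (kJ/mol): N 7475, C 6223, K 5877, B 25026.
Putting it together, IE_4: K < C < N < B.

K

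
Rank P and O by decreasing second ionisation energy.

IE_2 is the cost of taking one more electron from the +1 cation: P⁺ still has 4 valence electrons; O⁺ still has 5 valence electrons.
All are still removing valence electrons, so compare the +1 ions as you would atoms: IE_2 generally rises across a period (higher Z_eff) and falls down a group (larger shell), subject to the usual subshell exceptions.
Valence configurations: P⁺ [Ne]3s²3p², O⁺ [He]2s²2p³.
The numbers (kJ/mol): P 1907, O 3388.
Putting it together, IE_2: P < O.

O > P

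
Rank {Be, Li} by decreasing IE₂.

Li, Be

After 1 electron has been removed, what remains? Be⁺ still has 1 valence electron; Li⁺ is the bare [He] core.
Breaking into a closed-shell core is much more expensive than removing a leftover valence electron — Li has the largest IE_2 here.
Tabulated IE_2 (kJ/mol): Be 1757, Li 7298.
Overall IE_2 order: Be < Li.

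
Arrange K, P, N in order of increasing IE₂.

IE_2 is the cost of taking one more electron from the +1 cation: K⁺ is the bare [Ar] core; P⁺ still has 4 valence electrons; N⁺ still has 4 valence electrons.
Pulling an electron out of a noble-gas core costs far more than removing a remaining valence electron, so K sits at the high end of IE_2.
Valence configurations: P⁺ [Ne]3s²3p², N⁺ [He]2s²2p².
Tabulated IE_2 (kJ/mol): K 3052, P 1907, N 2856.
Putting it together, IE_2: P < N < K.

P < N < K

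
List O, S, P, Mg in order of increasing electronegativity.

Mg < P < S < O

O is in period 2, group 16; Mg is in period 3, group 2; P is in period 3, group 15; S is in period 3, group 16.
EN rises left→right (higher Z_eff, smaller atoms) and falls top→bottom (larger, more shielded atoms).
Here both period and group differ, so the two effects have to be weighed against each other.
P > Mg: both are in period 3; the period trend gives P the larger value.
S > P: S lies to the right of P in period 3, so the across-period effect alone puts S higher.
O > S: O sits above S in group 16, so the down-group effect alone puts O higher.
Approximate values (Pauling): O 3.44, Mg 1.31, P 2.19, S 2.58.
So from lowest to highest: Mg < P < S < O.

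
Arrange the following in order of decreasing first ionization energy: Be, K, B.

Be is in period 2, group 2; B is in period 2, group 13; K is in period 4, group 1.
IE₁ increases left→right with effective nuclear charge and decreases top→bottom as the valence shell moves farther out.
Neither a single period nor a single group — weigh both effects.
B > K: both effects reinforce here, so B is clearly the higher of the two.
Be > B: this pair runs against the simple trend — see the exception note.
Note the exception: Be has a higher first ionization energy than B, contrary to the simple trend — removing B's lone 2p electron is easier than breaking Be's filled 2s².
Tabulated first ionization energy (kJ/mol): Be 900, B 801, K 419.
So from highest to lowest: Be > B > K.

Be > B > K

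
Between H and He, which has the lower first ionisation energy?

First ionization energy rises across a period (greater Z_eff holds electrons more tightly) and falls down a group (valence electrons are farther from the nucleus).
All lie in period 1, so first ionization energy increases left to right.
So H has the lower first ionisation energy (H < He).

H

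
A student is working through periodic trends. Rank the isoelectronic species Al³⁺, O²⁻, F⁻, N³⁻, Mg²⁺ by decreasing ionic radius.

N³⁻, O²⁻, F⁻, Mg²⁺, Al³⁺

All of these have 10 electrons, so size is governed by nuclear charge alone: the more protons, the stronger the pull on the same electron cloud, and the smaller the ion.
Nuclear charges: Al³⁺ (Z=13), Mg²⁺ (Z=12), F⁻ (Z=9), O²⁻ (Z=8), N³⁻ (Z=7).
Largest to smallest: N³⁻ > O²⁻ > F⁻ > Mg²⁺ > Al³⁺.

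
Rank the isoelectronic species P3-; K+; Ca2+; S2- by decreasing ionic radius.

All of these have 18 electrons, so size is governed by nuclear charge alone: the more protons, the stronger the pull on the same electron cloud, and the smaller the ion.
Nuclear charges: Ca2+ (Z=20), K+ (Z=19), S2- (Z=16), P3- (Z=15).
Largest to smallest: P3- > S2- > K+ > Ca2+.

P3- > S2- > K+ > Ca2+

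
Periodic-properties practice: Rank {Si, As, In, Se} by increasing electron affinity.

In < As < Si < Se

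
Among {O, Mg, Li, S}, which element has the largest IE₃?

Li

The third ionization energy removes an electron from the +2 ion. For each element: O²⁺ still has 4 valence electrons; Mg²⁺ is the bare [Ne] core; Li²⁺ is already 1 electron into the core; S²⁺ still has 4 valence electrons.
Pulling an electron out of a noble-gas core costs far more than removing a remaining valence electron, so Mg and Li sit at the high end of IE_3.
Valence configurations: O²⁺ [He]2s²2p², S²⁺ [Ne]3s²3p².
The numbers (kJ/mol): O 5300, Mg 7733, Li 11815, S 3357.
Putting it together, IE_3: S < O < Mg < Li.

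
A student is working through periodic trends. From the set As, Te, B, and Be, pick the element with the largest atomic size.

Te

Be is in period 2, group 2; B is in period 2, group 13; As is in period 4, group 15; Te is in period 5, group 16.
Moving right in a period, electrons are added to the same shell under a stronger nuclear pull, so atoms get smaller; moving down, a new shell is opened and atoms get larger.
Neither a single period nor a single group — weigh both effects.
Be > B: both are in period 2; the period trend gives Be the larger value.
As > Be: the two effects oppose for this pair; the down-group effect wins (121 vs 102 pm).
Te > As: period and group pull opposite ways; the down-group shift dominates (136 vs 121 pm).
For reference (pm): Be 102, B 85, As 121, Te 136.
The largest atomic size among these belongs to Te.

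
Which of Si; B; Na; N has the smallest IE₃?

Si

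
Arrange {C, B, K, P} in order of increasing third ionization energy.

P, B, K, C

After 2 electrons have been removed, what remains? C²⁺ still has 2 valence electrons; B²⁺ still has 1 valence electron; K²⁺ is already 1 electron into the core; P²⁺ still has 3 valence electrons.
Usually core removal costs more than valence removal, but here the competition is close: a tightly held n=2 valence electron can cost more to remove than an n=3 core electron, so the actual values have to decide it.
Valence configurations: C²⁺ [He]2s², B²⁺ [He]2s¹, P²⁺ [Ne]3s²3p¹.
Approximate IE_3 values (kJ/mol): C 4620, B 3660, K 4420, P 2914.
Overall IE_3 order: P < B < K < C.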